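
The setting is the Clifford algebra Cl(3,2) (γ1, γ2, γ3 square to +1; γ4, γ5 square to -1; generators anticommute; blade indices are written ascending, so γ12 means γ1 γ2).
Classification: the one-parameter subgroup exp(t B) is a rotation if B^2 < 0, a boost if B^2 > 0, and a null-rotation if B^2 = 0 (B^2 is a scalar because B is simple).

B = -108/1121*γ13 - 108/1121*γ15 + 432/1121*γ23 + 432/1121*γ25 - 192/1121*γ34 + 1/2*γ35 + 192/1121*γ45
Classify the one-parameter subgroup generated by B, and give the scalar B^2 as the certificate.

B^2 term by term: the squares give (-108/1121)^2*(γ13)^2 + (-108/1121)^2*(γ15)^2 + (432/1121)^2*(γ23)^2 + (432/1121)^2*(γ25)^2 + (-192/1121)^2*(γ34)^2 + (1/2)^2*(γ35)^2 + (192/1121)^2*(γ45)^2 = 11664/1256641*(-1) + 11664/1256641*(+1) + 186624/1256641*(-1) + 186624/1256641*(+1) + 36864/1256641*(+1) + 1/4*(+1) + 36864/1256641*(-1) = 1/4 (each basis 2-blade squares to minus the product of its generators' squares); cross terms between blades sharing an index anticommute and cancel; the commuting (index-disjoint) pairs give grade-4 terms 2*c*c'*(blade product), which cancel blade by blade — γ1235: 93312/1256641 - 93312/1256641 = 0; γ1345: -41472/1256641 + 41472/1256641 = 0; γ2345: 165888/1256641 - 165888/1256641 = 0 — confirming B is simple. So B^2 = 1/4.
Answer: boost, certificate B^2 = 1/4. The class reads off the invariant scalar 1/4 directly.


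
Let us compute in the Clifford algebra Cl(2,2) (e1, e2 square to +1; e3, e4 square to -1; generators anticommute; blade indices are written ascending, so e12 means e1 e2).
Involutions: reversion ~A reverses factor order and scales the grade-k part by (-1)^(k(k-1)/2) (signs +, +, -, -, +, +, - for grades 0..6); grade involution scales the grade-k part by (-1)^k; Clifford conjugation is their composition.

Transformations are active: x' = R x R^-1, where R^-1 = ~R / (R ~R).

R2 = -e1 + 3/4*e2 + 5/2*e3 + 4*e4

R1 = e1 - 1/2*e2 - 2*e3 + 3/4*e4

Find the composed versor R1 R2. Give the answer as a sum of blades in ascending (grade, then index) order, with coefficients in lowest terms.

Distribute over the terms of R1 (each basis-blade product reordered to ascending indices, repeated generators contracted through their squares):
(e1) R2 = -1 + 3/4*e12 + 5/2*e13 + 4*e14
(-1/2*e2) R2 = -3/8 - 1/2*e12 - 5/4*e23 - 2*e24
(-2*e3) R2 = 5 - 2*e13 + 3/2*e23 - 8*e34
(3/4*e4) R2 = -3 + 3/4*e14 - 9/16*e24 - 15/8*e34
Summing the partial products and collecting blades:
Answer: 5/8 + 1/4*e12 + 1/2*e13 + 19/4*e14 + 1/4*e23 - 41/16*e24 - 79/8*e34


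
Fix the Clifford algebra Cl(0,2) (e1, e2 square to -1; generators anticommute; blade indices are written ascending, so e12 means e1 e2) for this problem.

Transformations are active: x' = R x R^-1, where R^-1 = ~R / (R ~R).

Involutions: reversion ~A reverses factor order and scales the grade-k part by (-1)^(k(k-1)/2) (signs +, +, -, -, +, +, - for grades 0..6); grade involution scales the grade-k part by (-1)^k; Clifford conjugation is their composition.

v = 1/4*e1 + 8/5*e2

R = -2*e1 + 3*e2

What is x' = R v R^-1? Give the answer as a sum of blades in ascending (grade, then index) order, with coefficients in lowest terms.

~R = -2*e1 + 3*e2, and R ~R = -13, so R^-1 = ~R / (-13).
R v = -43/10 - 79/20*e12
Answer: -409/260*e1 + 5/13*e2


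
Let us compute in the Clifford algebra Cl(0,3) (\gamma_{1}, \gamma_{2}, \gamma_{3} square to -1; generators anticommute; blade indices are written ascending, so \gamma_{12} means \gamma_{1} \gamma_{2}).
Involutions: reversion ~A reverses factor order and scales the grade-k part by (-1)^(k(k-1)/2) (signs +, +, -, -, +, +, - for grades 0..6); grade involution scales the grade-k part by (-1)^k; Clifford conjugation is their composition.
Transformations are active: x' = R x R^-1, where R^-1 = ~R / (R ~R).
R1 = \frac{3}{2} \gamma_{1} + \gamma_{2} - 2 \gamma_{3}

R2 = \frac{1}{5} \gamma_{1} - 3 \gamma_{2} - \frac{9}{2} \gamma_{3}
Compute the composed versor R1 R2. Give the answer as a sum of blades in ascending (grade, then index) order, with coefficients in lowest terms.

Distribute over the terms of R1 (each basis-blade product reordered to ascending indices, repeated generators contracted through their squares):
(\frac{3}{2} \gamma_{1}) R2 = -\frac{3}{10} - \frac{9}{2} \gamma_{12} - \frac{27}{4} \gamma_{13}
(\gamma_{2}) R2 = 3 - \frac{1}{5} \gamma_{12} - \frac{9}{2} \gamma_{23}
(-2 \gamma_{3}) R2 = -9 + \frac{2}{5} \gamma_{13} - 6 \gamma_{23}
Summing the partial products and collecting blades:
Answer: -\frac{63}{10} - \frac{47}{10} \gamma_{12} - \frac{127}{20} \gamma_{13} - \frac{21}{2} \gamma_{23}


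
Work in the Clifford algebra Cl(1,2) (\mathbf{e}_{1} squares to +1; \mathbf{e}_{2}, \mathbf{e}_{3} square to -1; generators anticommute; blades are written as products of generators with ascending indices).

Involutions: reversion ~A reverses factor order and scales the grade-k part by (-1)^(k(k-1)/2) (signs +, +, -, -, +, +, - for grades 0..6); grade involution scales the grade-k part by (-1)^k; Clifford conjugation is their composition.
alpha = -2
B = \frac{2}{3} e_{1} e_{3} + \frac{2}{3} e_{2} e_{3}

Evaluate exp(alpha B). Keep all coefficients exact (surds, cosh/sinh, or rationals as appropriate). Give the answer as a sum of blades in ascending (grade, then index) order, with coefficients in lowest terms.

B^2 term by term: the squares give (\frac{2}{3})^2*(e_{1} e_{3})^2 + (\frac{2}{3})^2*(e_{2} e_{3})^2 = \frac{4}{9}*(+1) + \frac{4}{9}*(-1) = 0 (each basis 2-blade squares to minus the product of its generators' squares); cross terms between blades sharing an index anticommute and cancel. So B^2 = 0.
B^2 = 0, and the exponential is exactly linear here: exp(alpha B) = 1 + alpha B (parabolic case).
Answer: 1 - \frac{4}{3} e_{1} e_{3} - \frac{4}{3} e_{2} e_{3}


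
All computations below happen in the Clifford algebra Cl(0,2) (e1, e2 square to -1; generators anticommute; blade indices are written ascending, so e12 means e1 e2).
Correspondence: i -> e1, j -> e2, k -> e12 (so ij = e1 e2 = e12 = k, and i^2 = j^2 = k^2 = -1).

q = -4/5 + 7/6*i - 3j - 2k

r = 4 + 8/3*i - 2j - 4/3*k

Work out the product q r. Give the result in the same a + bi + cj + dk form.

In blades: q = -4/5 + 7/6*e1 - 3*e2 - 2*e12, r = 4 + 8/3*e1 - 2*e2 - 4/3*e12.
Distribute q over r term by term (generator squares from the signature, products reordered to ascending indices): (-4/5)*r = -16/5 - 32/15*e1 + 8/5*e2 + 16/15*e12; (7/6*e1)*r = -28/9 + 14/3*e1 + 14/9*e2 - 7/3*e12; (-3*e2)*r = -6 + 4*e1 - 12*e2 + 8*e12; (-2*e12)*r = -8/3 - 4*e1 - 16/3*e2 - 8*e12.
Sum: -674/45 + 38/15*e1 - 638/45*e2 - 19/15*e12; translating back through the correspondence:
Answer: -674/45 + 38/15*i - 638/45*j - 19/15*k


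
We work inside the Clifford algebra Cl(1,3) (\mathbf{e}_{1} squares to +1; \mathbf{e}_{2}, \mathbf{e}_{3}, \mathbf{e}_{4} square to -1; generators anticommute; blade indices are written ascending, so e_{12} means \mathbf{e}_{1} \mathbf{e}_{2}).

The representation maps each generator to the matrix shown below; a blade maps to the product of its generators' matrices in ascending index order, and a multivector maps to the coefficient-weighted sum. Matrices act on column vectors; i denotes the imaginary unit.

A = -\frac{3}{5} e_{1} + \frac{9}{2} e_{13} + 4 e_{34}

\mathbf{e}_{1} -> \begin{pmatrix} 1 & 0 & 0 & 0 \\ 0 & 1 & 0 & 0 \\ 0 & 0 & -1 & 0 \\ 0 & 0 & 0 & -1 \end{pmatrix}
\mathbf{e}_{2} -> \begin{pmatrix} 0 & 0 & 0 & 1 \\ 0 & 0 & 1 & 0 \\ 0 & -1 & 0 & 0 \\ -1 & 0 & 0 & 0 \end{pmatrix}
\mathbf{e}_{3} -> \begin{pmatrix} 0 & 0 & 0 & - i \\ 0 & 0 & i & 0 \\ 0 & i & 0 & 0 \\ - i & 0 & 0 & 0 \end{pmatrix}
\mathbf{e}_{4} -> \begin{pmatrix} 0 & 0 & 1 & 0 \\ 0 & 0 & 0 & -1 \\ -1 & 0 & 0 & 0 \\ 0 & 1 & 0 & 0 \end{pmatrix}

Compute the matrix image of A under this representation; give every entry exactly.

Bivector images (products of the table entries): rho(e_{13}) = rho(\mathbf{e}_{1})rho(\mathbf{e}_{3}) = \begin{pmatrix} 0 & 0 & 0 & - i \\ 0 & 0 & i & 0 \\ 0 & - i & 0 & 0 \\ i & 0 & 0 & 0 \end{pmatrix}; rho(e_{34}) = rho(\mathbf{e}_{3})rho(\mathbf{e}_{4}) = \begin{pmatrix} 0 & - i & 0 & 0 \\ - i & 0 & 0 & 0 \\ 0 & 0 & 0 & - i \\ 0 & 0 & - i & 0 \end{pmatrix}.
M = (-\frac{3}{5})*rho(e_{1}) + (\frac{9}{2})*rho(e_{13}) + (4)*rho(e_{34}), summed entrywise:
Answer: \begin{pmatrix} - \frac{3}{5} & - 4 i & 0 & - \frac{9 i}{2} \\ - 4 i & - \frac{3}{5} & \frac{9 i}{2} & 0 \\ 0 & - \frac{9 i}{2} & \frac{3}{5} & - 4 i \\ \frac{9 i}{2} & 0 & - 4 i & \frac{3}{5} \end{pmatrix}


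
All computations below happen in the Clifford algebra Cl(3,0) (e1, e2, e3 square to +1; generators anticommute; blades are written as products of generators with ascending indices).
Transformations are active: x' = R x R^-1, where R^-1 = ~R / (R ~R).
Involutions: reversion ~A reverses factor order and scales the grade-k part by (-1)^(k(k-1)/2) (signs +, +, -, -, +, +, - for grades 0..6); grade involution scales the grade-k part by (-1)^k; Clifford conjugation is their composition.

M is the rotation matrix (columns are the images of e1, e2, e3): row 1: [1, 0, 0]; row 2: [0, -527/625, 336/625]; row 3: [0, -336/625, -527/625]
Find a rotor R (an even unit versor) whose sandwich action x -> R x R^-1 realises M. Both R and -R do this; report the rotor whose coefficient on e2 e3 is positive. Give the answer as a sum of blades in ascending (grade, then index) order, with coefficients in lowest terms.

Method: write R = a + b12*e1 e2 + b13*e1 e3 + b23*e2 e3 with a^2 + b12^2 + b13^2 + b23^2 = 1 (so R^-1 = ~R). Expanding the columns R e_j ~R gives tr M = 4a^2 - 1 and, from the antisymmetric part, M21 - M12 = -4a*b12, M13 - M31 = 4a*b13, M32 - M23 = -4a*b23.
Here tr M = -429/625, so a^2 = (1 + tr M)/4 = 49/625 and a = ±7/25. Taking a = 7/25: M21 - M12 = 0, M13 - M31 = 0, M32 - M23 = -672/625, giving b12 = 0, b13 = 0, b23 = 24/25, i.e. R = 7/25 + 24/25*e2 e3.
Its e2 e3 coefficient is already positive.
Answer: 7/25 + 24/25*e2 e3. Recall the cover is two-to-one: with M of trace -429/625, both preimages act alike, and the stated e2 e3 sign chooses the sheet.


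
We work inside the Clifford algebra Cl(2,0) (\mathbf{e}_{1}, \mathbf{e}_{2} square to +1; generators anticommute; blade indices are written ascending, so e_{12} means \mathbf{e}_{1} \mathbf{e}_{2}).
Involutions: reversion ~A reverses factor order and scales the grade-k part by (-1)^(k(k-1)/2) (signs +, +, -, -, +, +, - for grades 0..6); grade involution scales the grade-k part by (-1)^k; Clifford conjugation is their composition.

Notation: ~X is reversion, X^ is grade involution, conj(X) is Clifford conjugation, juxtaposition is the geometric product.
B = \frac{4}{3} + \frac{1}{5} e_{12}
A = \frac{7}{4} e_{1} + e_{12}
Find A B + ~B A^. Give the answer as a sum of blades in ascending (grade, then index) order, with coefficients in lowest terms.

first term: -\frac{1}{5} + \frac{7}{3} e_{1} + \frac{7}{20} e_{2} + \frac{4}{3} e_{12}
second term: \frac{1}{5} - \frac{7}{3} e_{1} - \frac{7}{20} e_{2} + \frac{4}{3} e_{12}
Answer: \frac{8}{3} e_{12}


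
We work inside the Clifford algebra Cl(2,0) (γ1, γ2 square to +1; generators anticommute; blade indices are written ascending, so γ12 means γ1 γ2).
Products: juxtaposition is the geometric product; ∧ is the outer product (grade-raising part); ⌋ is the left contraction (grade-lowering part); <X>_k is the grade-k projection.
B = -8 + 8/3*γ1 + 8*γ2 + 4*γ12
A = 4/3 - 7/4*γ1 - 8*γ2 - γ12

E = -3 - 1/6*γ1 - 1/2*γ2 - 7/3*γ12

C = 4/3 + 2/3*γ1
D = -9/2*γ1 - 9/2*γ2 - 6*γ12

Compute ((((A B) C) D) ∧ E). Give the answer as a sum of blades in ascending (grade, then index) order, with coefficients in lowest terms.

step 1: -226/3 + 374/9*γ1 + 211/3*γ2 + 62/3*γ12
step 2: -1964/27 + 140/27*γ1 + 80*γ2 - 58/3*γ12
step 3: -1498/3 + 2683/3*γ1 + 1883/9*γ2 + 6958/9*γ12
step 4: 1498 - 23398/9*γ1 - 378*γ2 - 42296/27*γ12
Answer: 1498 - 23398/9*γ1 - 378*γ2 - 42296/27*γ12


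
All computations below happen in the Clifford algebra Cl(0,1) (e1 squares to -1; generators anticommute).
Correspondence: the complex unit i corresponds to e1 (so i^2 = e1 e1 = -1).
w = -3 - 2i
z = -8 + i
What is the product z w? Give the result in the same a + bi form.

In blades: z = -8 + e1, w = -3 - 2*e1.
Distribute z over w term by term (generator squares from the signature, products reordered to ascending indices): (-8)*w = 24 + 16*e1; (e1)*w = 2 - 3*e1.
Sum: 26 + 13*e1; translating back through the correspondence:
Answer: 26 + 13i


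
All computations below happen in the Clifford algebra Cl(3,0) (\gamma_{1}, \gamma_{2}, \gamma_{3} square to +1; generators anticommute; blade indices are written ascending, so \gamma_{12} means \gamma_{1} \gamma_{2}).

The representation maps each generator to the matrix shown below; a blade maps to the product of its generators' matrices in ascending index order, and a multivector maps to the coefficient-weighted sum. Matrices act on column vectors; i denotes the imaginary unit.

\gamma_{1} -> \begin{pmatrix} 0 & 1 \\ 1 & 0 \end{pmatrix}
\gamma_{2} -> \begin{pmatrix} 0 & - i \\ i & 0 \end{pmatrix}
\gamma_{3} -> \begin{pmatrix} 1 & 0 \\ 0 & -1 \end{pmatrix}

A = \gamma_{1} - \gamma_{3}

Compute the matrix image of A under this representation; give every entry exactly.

M = (1)*rho(\gamma_{1}) + (-1)*rho(\gamma_{3}), summed entrywise:
Answer: \begin{pmatrix} -1 & 1 \\ 1 & 1 \end{pmatrix}


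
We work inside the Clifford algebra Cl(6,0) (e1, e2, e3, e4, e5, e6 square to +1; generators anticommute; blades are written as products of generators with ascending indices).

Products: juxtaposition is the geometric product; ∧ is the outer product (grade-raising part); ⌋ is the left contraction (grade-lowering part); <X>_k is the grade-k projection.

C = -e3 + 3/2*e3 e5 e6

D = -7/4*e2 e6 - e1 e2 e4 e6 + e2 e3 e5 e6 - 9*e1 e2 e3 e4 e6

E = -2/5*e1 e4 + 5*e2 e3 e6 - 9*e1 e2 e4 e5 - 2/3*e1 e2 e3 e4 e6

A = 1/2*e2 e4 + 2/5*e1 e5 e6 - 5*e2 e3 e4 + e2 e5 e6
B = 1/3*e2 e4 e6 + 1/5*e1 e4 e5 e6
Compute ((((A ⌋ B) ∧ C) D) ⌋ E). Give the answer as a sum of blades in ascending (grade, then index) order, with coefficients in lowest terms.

step 1: -2/25*e4 - 1/6*e6
step 2: -2/25*e3 e4 - 1/6*e3 e6 + 3/25*e3 e4 e5 e6
step 3: 7/24*e2 e3 + 3/25*e2 e4 - 1/6*e2 e5 + 3/2*e1 e2 e4 + 27/25*e1 e2 e5 - 18/25*e1 e2 e6 - 1/6*e1 e2 e3 e4 - 3/25*e1 e2 e3 e5 + 2/25*e1 e2 e3 e6 - 21/100*e2 e3 e4 e5 + 7/50*e2 e3 e4 e6 + 2/25*e2 e4 e5 e6
step 4: -7/75*e1 - 29/3*e4 + 27/2*e5 - 97/72*e6 + 3/2*e1 e4 + 27/25*e1 e5 - 12/25*e3 e4 - e3 e6 - 2/25*e1 e3 e6 + 7/36*e1 e4 e6
Answer: -7/75*e1 - 29/3*e4 + 27/2*e5 - 97/72*e6 + 3/2*e1 e4 + 27/25*e1 e5 - 12/25*e3 e4 - e3 e6 - 2/25*e1 e3 e6 + 7/36*e1 e4 e6


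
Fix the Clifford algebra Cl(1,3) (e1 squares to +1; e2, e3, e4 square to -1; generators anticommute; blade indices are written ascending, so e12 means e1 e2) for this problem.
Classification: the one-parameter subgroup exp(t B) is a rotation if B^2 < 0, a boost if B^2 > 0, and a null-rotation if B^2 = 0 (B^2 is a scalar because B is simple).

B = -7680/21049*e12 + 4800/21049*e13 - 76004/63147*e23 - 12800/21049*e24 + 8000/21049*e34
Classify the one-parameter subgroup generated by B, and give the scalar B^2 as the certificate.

B^2 term by term: the squares give (-7680/21049)^2*(e12)^2 + (4800/21049)^2*(e13)^2 + (-76004/63147)^2*(e23)^2 + (-12800/21049)^2*(e24)^2 + (8000/21049)^2*(e34)^2 = 58982400/443060401*(+1) + 23040000/443060401*(+1) + 5776608016/3987543609*(-1) + 163840000/443060401*(-1) + 64000000/443060401*(-1) = -16/9 (each basis 2-blade squares to minus the product of its generators' squares); cross terms between blades sharing an index anticommute and cancel; the commuting (index-disjoint) pairs give grade-4 terms 2*c*c'*(blade product), which cancel blade by blade — e1234: -122880000/443060401 + 122880000/443060401 = 0 — confirming B is simple. So B^2 = -16/9.
Answer: rotation, certificate B^2 = -16/9. The invariant at work: B^2 = -16/9 is unchanged by conjugation, hence its sign classifies the subgroup whatever basis B is written in.


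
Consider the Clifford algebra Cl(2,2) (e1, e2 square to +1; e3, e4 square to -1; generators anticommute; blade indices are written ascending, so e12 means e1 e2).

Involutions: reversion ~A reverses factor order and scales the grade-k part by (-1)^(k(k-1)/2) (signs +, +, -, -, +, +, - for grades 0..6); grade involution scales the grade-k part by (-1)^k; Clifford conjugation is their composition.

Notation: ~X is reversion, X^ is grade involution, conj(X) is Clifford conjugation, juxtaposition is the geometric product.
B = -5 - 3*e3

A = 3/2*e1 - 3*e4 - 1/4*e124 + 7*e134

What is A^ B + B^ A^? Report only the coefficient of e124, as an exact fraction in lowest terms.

first term: 15/2*e1 - 15*e4 + 9/2*e13 + 21*e14 + 9*e34 - 5/4*e124 + 35*e134 + 3/4*e1234
second term: 15/2*e1 - 15*e4 + 9/2*e13 - 21*e14 + 9*e34 - 5/4*e124 + 35*e134 + 3/4*e1234
Answer: -5/2


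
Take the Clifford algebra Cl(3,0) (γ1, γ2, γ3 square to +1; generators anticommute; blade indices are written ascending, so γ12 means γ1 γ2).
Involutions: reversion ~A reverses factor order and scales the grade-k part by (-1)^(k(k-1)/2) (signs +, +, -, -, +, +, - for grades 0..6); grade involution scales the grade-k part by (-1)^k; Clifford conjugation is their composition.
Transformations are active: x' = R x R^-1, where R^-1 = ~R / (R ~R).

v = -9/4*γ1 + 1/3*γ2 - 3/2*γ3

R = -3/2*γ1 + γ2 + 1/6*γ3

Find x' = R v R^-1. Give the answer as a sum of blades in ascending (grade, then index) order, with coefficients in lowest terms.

~R = -3/2*γ1 + γ2 + 1/6*γ3, and R ~R = 59/18, so R^-1 = ~R / (59/18).
R v = 83/24 + 7/4*γ12 + 21/8*γ13 - 14/9*γ23
Answer: -54/59*γ1 + 629/354*γ2 + 437/236*γ3


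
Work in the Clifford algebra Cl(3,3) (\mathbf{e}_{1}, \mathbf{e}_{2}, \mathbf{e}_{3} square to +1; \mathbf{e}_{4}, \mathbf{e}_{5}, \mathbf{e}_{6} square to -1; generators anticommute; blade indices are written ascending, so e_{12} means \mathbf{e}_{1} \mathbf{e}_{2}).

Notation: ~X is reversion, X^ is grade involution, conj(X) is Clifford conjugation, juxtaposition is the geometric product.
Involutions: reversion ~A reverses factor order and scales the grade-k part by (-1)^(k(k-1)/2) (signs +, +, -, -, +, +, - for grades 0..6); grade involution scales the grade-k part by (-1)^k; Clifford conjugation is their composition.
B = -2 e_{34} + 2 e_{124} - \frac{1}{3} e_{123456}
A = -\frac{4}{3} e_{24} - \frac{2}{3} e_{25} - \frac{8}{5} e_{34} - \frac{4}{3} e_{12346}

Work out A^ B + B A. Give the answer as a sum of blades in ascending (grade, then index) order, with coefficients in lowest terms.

first term: \frac{16}{5} - \frac{8}{3} e_{1} + \frac{4}{9} e_{5} + \frac{8}{3} e_{23} - \frac{8}{3} e_{36} + \frac{16}{5} e_{123} - \frac{8}{3} e_{126} - \frac{4}{3} e_{145} + \frac{8}{15} e_{1256} + \frac{2}{9} e_{1346} - \frac{4}{9} e_{1356} + \frac{4}{3} e_{2345}
second term: \frac{16}{5} - \frac{8}{3} e_{1} + \frac{4}{9} e_{5} - \frac{8}{3} e_{23} + \frac{8}{3} e_{36} - \frac{16}{5} e_{123} + \frac{8}{3} e_{126} + \frac{4}{3} e_{145} + \frac{8}{15} e_{1256} + \frac{2}{9} e_{1346} - \frac{4}{9} e_{1356} + \frac{4}{3} e_{2345}
Answer: \frac{32}{5} - \frac{16}{3} e_{1} + \frac{8}{9} e_{5} + \frac{16}{15} e_{1256} + \frac{4}{9} e_{1346} - \frac{8}{9} e_{1356} + \frac{8}{3} e_{2345}


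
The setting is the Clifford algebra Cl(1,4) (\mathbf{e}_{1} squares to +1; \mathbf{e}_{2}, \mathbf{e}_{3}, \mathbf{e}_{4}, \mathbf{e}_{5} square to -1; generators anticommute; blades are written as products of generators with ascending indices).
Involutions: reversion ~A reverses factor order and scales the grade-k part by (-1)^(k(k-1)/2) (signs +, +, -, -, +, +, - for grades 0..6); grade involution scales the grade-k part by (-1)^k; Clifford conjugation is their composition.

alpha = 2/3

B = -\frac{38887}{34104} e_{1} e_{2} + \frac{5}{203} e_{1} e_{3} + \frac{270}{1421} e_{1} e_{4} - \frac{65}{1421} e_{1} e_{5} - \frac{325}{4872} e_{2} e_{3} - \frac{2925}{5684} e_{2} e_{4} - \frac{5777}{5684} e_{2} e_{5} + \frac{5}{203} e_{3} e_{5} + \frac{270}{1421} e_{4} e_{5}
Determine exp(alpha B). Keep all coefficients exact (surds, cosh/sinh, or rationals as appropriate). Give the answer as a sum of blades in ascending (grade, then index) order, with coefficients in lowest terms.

B^2 term by term: the squares give (-\frac{38887}{34104})^2*(e_{1} e_{2})^2 + (\frac{5}{203})^2*(e_{1} e_{3})^2 + (\frac{270}{1421})^2*(e_{1} e_{4})^2 + (-\frac{65}{1421})^2*(e_{1} e_{5})^2 + (-\frac{325}{4872})^2*(e_{2} e_{3})^2 + (-\frac{2925}{5684})^2*(e_{2} e_{4})^2 + (-\frac{5777}{5684})^2*(e_{2} e_{5})^2 + (\frac{5}{203})^2*(e_{3} e_{5})^2 + (\frac{270}{1421})^2*(e_{4} e_{5})^2 = \frac{1512198769}{1163082816}*(+1) + \frac{25}{41209}*(+1) + \frac{72900}{2019241}*(+1) + \frac{4225}{2019241}*(+1) + \frac{105625}{23736384}*(-1) + \frac{8555625}{32307856}*(-1) + \frac{33373729}{32307856}*(-1) + \frac{25}{41209}*(-1) + \frac{72900}{2019241}*(-1) = 0 (each basis 2-blade squares to minus the product of its generators' squares); cross terms between blades sharing an index anticommute and cancel; the commuting (index-disjoint) pairs give grade-4 terms 2*c*c'*(blade product), which cancel blade by blade — e_{1} e_{2} e_{3} e_{4}: \frac{14625}{576926} - \frac{14625}{576926} = 0; e_{1} e_{2} e_{3} e_{5}: -\frac{194435}{3461556} + \frac{28885}{576926} + \frac{21125}{3461556} = 0; e_{1} e_{2} e_{4} e_{5}: -\frac{1749915}{4038482} + \frac{779895}{2019241} + \frac{190125}{4038482} = 0; e_{1} e_{3} e_{4} e_{5}: \frac{2700}{288463} - \frac{2700}{288463} = 0; e_{2} e_{3} e_{4} e_{5}: -\frac{14625}{576926} + \frac{14625}{576926} = 0 — confirming B is simple. So B^2 = 0.
B^2 = 0, hence only two terms survive: exp(alpha B) = 1 + alpha B (parabolic case).
Answer: 1 - \frac{38887}{51156} e_{1} e_{2} + \frac{10}{609} e_{1} e_{3} + \frac{180}{1421} e_{1} e_{4} - \frac{130}{4263} e_{1} e_{5} - \frac{325}{7308} e_{2} e_{3} - \frac{975}{2842} e_{2} e_{4} - \frac{5777}{8526} e_{2} e_{5} + \frac{10}{609} e_{3} e_{5} + \frac{180}{1421} e_{4} e_{5}


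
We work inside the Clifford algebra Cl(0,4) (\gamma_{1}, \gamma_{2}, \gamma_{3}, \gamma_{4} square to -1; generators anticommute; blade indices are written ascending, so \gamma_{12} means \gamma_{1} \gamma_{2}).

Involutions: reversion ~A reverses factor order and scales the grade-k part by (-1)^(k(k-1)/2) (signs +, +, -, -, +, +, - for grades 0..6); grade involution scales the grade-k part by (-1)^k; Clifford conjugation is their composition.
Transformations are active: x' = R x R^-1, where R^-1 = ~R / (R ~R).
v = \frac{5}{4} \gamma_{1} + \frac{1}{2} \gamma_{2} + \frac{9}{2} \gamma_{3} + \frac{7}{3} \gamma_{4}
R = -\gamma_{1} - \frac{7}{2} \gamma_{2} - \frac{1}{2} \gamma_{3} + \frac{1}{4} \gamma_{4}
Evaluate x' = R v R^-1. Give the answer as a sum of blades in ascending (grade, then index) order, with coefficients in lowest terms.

~R = -\gamma_{1} - \frac{7}{2} \gamma_{2} - \frac{1}{2} \gamma_{3} + \frac{1}{4} \gamma_{4}, and R ~R = -\frac{217}{16}, so R^-1 = ~R / (-\frac{217}{16}).
R v = \frac{14}{3} + \frac{31}{8} \gamma_{12} - \frac{31}{8} \gamma_{13} - \frac{127}{48} \gamma_{14} - \frac{31}{2} \gamma_{23} - \frac{199}{24} \gamma_{24} - \frac{55}{24} \gamma_{34}
Answer: -\frac{209}{372} \gamma_{1} + \frac{355}{186} \gamma_{2} - \frac{773}{186} \gamma_{3} - \frac{233}{93} \gamma_{4}


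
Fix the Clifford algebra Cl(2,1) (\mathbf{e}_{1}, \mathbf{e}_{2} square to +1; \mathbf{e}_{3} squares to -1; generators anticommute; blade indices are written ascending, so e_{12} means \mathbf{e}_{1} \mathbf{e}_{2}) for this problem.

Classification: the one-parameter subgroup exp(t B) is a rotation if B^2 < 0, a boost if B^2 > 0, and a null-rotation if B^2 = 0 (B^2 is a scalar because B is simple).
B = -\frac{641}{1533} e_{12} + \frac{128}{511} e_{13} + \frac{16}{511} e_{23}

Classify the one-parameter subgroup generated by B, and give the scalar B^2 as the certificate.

B^2 term by term: the squares give (-\frac{641}{1533})^2*(e_{12})^2 + (\frac{128}{511})^2*(e_{13})^2 + (\frac{16}{511})^2*(e_{23})^2 = \frac{410881}{2350089}*(-1) + \frac{16384}{261121}*(+1) + \frac{256}{261121}*(+1) = -\frac{1}{9} (each basis 2-blade squares to minus the product of its generators' squares); cross terms between blades sharing an index anticommute and cancel. So B^2 = -\frac{1}{9}.
Answer: rotation, certificate B^2 = -\frac{1}{9}. No conjugation can change B^2 = -\frac{1}{9}; the sign gives the class.


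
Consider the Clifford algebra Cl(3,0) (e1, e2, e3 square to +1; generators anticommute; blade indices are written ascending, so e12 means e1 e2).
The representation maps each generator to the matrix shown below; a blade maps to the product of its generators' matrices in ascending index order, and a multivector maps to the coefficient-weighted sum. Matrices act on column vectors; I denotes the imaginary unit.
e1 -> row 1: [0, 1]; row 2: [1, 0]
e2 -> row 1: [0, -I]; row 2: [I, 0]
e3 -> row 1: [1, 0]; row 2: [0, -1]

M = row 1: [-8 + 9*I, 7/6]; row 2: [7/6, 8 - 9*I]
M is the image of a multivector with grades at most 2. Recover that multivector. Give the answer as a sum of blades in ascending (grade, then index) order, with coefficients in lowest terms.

Method: 1, rho(e1), rho(e2), rho(e3) form a trace-orthogonal basis of the 2x2 complex matrices (tr(X Y) = 2 if X = Y, else 0), so M = m0*1 + m1*rho(e1) + m2*rho(e2) + m3*rho(e3) with m0 = tr(M)/2 = 0, m1 = tr(M rho(e1))/2 = 7/6, m2 = tr(M rho(e2))/2 = 0, m3 = tr(M rho(e3))/2 = -8 + 9*I.
Multiplying table entries, the bivector images are rho(e12) = I*rho(e3), rho(e13) = -I*rho(e2), rho(e23) = I*rho(e1); with real blade coefficients the real parts of m0..m3 are the coefficients of 1, e1, e2, e3 and the imaginary parts give the bivectors (e23: Im m1, e13: -Im m2, e12: Im m3).
Answer: 7/6*e1 - 8*e3 + 9*e12


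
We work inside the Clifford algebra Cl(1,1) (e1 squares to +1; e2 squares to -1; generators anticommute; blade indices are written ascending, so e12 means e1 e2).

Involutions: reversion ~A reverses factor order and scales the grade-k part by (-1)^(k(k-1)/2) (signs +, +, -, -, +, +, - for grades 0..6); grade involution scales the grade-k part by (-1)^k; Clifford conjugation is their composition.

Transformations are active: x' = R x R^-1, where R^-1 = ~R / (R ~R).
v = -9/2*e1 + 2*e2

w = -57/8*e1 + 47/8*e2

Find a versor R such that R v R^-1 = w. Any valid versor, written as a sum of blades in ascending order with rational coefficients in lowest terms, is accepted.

Here q(v) = q(w) = 65/4; the classical choice R = v + w = -93/8*e1 + 63/8*e2 then realises v -> w under the sandwich.
Answer: -93/8*e1 + 63/8*e2


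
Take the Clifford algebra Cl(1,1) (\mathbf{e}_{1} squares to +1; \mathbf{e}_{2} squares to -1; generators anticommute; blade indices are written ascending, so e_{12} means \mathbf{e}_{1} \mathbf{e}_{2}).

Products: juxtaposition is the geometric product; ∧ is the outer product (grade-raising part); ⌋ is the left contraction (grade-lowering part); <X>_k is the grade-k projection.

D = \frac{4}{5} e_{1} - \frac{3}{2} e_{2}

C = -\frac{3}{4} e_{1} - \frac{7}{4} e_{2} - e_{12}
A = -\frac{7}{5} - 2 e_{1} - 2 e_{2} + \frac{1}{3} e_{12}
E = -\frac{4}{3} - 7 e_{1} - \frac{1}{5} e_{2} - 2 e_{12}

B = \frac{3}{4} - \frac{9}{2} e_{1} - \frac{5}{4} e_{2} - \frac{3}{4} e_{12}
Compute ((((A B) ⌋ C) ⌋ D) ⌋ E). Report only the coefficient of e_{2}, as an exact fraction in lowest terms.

step 1: \frac{26}{5} + \frac{403}{60} e_{1} + \frac{13}{4} e_{2} - \frac{26}{5} e_{12}
step 2: \frac{117}{20} - \frac{143}{20} e_{1} - \frac{949}{60} e_{2} - \frac{26}{5} e_{12}
step 3: -\frac{5889}{200} + \frac{117}{25} e_{1} - \frac{351}{40} e_{2}
step 4: \frac{949}{200} + \frac{44733}{200} e_{1} - \frac{3471}{1000} e_{2} + \frac{5889}{100} e_{12}
Answer: -\frac{3471}{1000}


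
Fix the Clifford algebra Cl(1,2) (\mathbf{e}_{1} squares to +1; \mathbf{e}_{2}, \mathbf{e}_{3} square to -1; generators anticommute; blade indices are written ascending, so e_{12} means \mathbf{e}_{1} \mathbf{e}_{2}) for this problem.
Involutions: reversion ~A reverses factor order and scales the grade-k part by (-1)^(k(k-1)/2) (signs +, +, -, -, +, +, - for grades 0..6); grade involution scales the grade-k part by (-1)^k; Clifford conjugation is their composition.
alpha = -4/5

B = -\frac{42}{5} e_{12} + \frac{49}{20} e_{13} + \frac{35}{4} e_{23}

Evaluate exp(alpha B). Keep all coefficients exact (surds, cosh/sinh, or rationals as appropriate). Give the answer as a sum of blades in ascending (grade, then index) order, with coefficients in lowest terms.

B^2 term by term: the squares give (-\frac{42}{5})^2*(e_{12})^2 + (\frac{49}{20})^2*(e_{13})^2 + (\frac{35}{4})^2*(e_{23})^2 = \frac{1764}{25}*(+1) + \frac{2401}{400}*(+1) + \frac{1225}{16}*(-1) = 0 (each basis 2-blade squares to minus the product of its generators' squares); cross terms between blades sharing an index anticommute and cancel. So B^2 = 0.
B^2 = 0, so the series truncates immediately: exp(alpha B) = 1 + alpha B (parabolic case).
Answer: 1 + \frac{168}{25} e_{12} - \frac{49}{25} e_{13} - 7 e_{23}


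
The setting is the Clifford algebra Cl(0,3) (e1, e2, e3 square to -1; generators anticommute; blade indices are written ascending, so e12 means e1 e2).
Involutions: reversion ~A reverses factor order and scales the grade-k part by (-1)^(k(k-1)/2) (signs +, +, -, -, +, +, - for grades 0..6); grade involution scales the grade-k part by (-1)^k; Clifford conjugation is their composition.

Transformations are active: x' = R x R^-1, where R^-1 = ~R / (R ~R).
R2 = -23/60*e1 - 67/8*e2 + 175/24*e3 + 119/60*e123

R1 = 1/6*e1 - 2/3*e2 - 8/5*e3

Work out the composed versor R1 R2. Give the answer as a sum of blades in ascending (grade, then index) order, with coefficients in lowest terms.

Distribute over the terms of R1 (each basis-blade product reordered to ascending indices, repeated generators contracted through their squares):
(1/6*e1) R2 = 23/360 - 67/48*e12 + 175/144*e13 - 119/360*e23
(-2/3*e2) R2 = -67/12 - 23/90*e12 - 119/90*e13 - 175/36*e23
(-8/5*e3) R2 = 35/3 + 238/75*e12 - 46/75*e13 - 67/5*e23
Summing the partial products and collecting blades:
Answer: 2213/360 + 5479/3600*e12 - 2593/3600*e13 - 2231/120*e23


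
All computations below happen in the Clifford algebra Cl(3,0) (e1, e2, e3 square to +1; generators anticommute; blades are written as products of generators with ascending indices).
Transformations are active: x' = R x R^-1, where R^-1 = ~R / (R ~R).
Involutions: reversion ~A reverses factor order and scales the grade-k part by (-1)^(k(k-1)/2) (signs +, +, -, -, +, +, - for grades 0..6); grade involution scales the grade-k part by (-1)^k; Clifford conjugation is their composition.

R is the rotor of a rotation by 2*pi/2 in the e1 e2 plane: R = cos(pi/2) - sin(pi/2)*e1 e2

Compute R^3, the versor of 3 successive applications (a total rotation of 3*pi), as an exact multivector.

Because a rotor carries half the rotation angle, composing 3 copies of this e1 e2-plane rotor multiplies the phase: 3*(pi/2) = 3*pi/2, hence R^3 = cos(3*pi/2) - sin(3*pi/2)*e1 e2.
cos(3*pi/2) = 0 and sin(3*pi/2) = -1, so R^3 = e1 e2. The net rotation is 1*pi (after discarding 1 full turn, each of which contributes a factor -1 to the rotor); the rotor keeps the half-angle phase exactly.
Answer: e1 e2


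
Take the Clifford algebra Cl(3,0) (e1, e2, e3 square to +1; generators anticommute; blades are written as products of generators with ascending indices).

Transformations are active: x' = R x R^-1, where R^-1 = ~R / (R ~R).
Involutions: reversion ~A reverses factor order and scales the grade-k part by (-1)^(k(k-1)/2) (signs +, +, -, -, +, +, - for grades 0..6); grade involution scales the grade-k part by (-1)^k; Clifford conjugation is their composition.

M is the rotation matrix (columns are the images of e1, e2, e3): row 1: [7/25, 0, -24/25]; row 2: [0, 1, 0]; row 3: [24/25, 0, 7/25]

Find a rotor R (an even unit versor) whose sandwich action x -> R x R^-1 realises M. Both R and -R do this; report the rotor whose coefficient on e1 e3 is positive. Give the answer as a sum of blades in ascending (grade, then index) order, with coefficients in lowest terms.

Method: write R = a + b12*e1 e2 + b13*e1 e3 + b23*e2 e3 with a^2 + b12^2 + b13^2 + b23^2 = 1 (so R^-1 = ~R). Expanding the columns R e_j ~R gives tr M = 4a^2 - 1 and, from the antisymmetric part, M21 - M12 = -4a*b12, M13 - M31 = 4a*b13, M32 - M23 = -4a*b23.
Here tr M = 39/25, so a^2 = (1 + tr M)/4 = 16/25 and a = ±4/5. Taking a = 4/5: M21 - M12 = 0, M13 - M31 = -48/25, M32 - M23 = 0, giving b12 = 0, b13 = -3/5, b23 = 0, i.e. R = 4/5 - 3/5*e1 e3.
Its e1 e3 coefficient is negative, so report the other preimage -R.
Answer: -4/5 + 3/5*e1 e3. Key observation: the double cover Spin(3) -> SO(3) sends R and -R to the same matrix (trace 39/25 here), so the stated sign of the e1 e3 coefficient is what selects one sheet.


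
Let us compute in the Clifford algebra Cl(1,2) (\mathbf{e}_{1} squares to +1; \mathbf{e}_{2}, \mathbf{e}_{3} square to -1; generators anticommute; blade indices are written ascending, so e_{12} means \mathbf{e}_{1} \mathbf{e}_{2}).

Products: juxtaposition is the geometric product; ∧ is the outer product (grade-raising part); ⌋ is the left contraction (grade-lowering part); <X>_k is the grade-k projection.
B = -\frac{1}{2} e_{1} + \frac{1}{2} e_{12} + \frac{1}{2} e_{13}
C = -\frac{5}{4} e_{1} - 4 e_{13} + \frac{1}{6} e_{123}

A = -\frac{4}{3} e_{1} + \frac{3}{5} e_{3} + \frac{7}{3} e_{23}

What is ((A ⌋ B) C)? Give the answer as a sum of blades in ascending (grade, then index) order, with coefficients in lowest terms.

step 1: \frac{2}{3} + \frac{3}{10} e_{1} - \frac{2}{3} e_{2} - \frac{2}{3} e_{3}
step 2: -\frac{3}{8} + \frac{11}{6} e_{1} - \frac{6}{5} e_{3} - \frac{13}{18} e_{12} - \frac{65}{18} e_{13} + \frac{1}{20} e_{23} - \frac{23}{9} e_{123}
Answer: -\frac{3}{8} + \frac{11}{6} e_{1} - \frac{6}{5} e_{3} - \frac{13}{18} e_{12} - \frac{65}{18} e_{13} + \frac{1}{20} e_{23} - \frac{23}{9} e_{123}


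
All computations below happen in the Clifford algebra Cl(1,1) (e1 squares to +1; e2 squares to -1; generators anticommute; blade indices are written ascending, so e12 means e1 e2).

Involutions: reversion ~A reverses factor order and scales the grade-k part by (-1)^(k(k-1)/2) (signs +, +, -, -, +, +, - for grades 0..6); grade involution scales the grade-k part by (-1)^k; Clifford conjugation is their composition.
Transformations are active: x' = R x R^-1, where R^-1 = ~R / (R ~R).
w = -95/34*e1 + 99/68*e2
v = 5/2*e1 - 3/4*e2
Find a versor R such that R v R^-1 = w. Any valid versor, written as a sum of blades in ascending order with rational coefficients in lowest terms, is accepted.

A norm check does it: q(v) = q(w) = 91/16, hence R = v + w = -5/17*e1 + 12/17*e2 realises the map — parallel part kept, (v - w)/2 negated, v carried to w.
Answer: -5/17*e1 + 12/17*e2


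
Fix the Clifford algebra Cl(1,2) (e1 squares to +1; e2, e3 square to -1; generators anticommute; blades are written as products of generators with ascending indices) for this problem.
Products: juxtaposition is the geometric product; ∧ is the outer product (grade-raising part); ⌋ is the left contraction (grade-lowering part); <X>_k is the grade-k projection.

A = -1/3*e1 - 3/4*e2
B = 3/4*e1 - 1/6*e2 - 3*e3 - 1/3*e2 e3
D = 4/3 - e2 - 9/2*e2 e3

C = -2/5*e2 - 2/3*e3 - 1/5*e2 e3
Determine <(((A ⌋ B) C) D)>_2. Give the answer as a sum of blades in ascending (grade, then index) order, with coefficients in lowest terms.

step 1: -3/8 - 1/4*e3
step 2: -1/6 + 1/5*e2 + 1/4*e3 - 1/40*e2 e3
step 3: -97/720 - 83/120*e2 + 151/120*e3 + 29/30*e2 e3
step 4: 29/30*e2 e3
Answer: 29/30*e2 e3


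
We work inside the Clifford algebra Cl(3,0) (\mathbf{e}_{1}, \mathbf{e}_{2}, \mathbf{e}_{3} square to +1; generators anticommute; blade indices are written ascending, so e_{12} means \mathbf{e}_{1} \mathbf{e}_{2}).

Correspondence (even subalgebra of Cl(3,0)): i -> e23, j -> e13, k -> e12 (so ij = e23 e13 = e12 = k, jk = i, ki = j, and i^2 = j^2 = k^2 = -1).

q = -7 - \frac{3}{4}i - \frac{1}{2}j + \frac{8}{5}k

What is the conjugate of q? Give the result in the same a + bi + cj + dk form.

In blades: q = -7 + \frac{8}{5} e_{12} - \frac{1}{2} e_{13} - \frac{3}{4} e_{23}.
Quaternion conjugation is reversion on the even subalgebra: the scalar is fixed and every grade-2 blade flips sign, giving -7 - \frac{8}{5} e_{12} + \frac{1}{2} e_{13} + \frac{3}{4} e_{23}; translating back:
Answer: -7 + \frac{3}{4}i + \frac{1}{2}j - \frac{8}{5}k


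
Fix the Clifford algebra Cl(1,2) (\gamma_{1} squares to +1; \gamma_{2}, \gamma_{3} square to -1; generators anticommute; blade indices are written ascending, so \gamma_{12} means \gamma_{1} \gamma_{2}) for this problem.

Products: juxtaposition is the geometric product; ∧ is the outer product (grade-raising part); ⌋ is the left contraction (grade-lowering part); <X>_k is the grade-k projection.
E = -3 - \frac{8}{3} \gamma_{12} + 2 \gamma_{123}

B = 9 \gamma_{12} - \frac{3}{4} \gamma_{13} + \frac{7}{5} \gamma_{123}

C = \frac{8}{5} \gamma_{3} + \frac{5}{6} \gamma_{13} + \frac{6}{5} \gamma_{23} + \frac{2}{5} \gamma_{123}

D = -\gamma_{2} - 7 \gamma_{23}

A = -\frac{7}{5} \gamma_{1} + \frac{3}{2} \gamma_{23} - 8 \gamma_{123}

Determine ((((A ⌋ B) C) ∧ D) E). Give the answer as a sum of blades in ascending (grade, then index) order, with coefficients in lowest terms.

step 1: \frac{56}{5} - \frac{21}{10} \gamma_{1} - \frac{63}{5} \gamma_{2} + \frac{21}{20} \gamma_{3} - \frac{49}{25} \gamma_{23}
step 2: \frac{84}{125} + \frac{1659}{1000} \gamma_{1} + \frac{1099}{250} \gamma_{2} + \frac{3129}{100} \gamma_{3} + \frac{91}{75} \gamma_{12} + \frac{14}{15} \gamma_{13} - \frac{189}{25} \gamma_{23} + \frac{623}{50} \gamma_{123}
step 3: -\frac{84}{125} \gamma_{2} - \frac{1659}{1000} \gamma_{12} + \frac{13293}{500} \gamma_{23} - \frac{32039}{3000} \gamma_{123}
step 4: \frac{1547}{60} - \frac{2569}{50} \gamma_{1} + \frac{252}{125} \gamma_{2} + \frac{4529}{180} \gamma_{3} + \frac{4977}{1000} \gamma_{12} - \frac{1806}{25} \gamma_{13} - \frac{39879}{500} \gamma_{23} + \frac{32039}{1000} \gamma_{123}
Answer: \frac{1547}{60} - \frac{2569}{50} \gamma_{1} + \frac{252}{125} \gamma_{2} + \frac{4529}{180} \gamma_{3} + \frac{4977}{1000} \gamma_{12} - \frac{1806}{25} \gamma_{13} - \frac{39879}{500} \gamma_{23} + \frac{32039}{1000} \gamma_{123}


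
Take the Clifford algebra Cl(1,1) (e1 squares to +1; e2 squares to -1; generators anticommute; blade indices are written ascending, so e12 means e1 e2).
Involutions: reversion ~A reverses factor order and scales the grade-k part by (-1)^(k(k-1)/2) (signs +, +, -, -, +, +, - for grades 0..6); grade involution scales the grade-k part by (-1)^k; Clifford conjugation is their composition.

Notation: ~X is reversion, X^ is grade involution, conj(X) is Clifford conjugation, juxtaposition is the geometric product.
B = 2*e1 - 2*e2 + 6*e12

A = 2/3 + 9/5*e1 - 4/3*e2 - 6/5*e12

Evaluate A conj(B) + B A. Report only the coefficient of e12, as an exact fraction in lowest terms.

first term: 94/15 + 136/15*e1 - 178/15*e2 - 46/15*e12
second term: -94/15 + 176/15*e1 - 218/15*e2 + 74/15*e12
Answer: 28/15


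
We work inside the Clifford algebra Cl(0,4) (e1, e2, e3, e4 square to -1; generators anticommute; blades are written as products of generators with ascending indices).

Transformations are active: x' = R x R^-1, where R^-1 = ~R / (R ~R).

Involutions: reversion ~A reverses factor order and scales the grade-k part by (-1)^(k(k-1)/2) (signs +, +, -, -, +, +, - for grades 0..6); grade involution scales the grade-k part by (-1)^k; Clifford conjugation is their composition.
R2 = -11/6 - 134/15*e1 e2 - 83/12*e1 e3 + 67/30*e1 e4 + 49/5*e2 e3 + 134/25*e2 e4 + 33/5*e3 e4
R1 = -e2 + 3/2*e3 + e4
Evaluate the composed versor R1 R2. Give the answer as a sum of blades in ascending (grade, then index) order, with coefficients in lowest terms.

Distribute over the terms of R1 (each basis-blade product reordered to ascending indices, repeated generators contracted through their squares):
(-e2) R2 = 134/15*e1 + 11/6*e2 + 49/5*e3 + 134/25*e4 - 83/12*e1 e2 e3 + 67/30*e1 e2 e4 - 33/5*e2 e3 e4
(3/2*e3) R2 = -83/8*e1 + 147/10*e2 - 11/4*e3 - 99/10*e4 - 67/5*e1 e2 e3 - 67/20*e1 e3 e4 - 201/25*e2 e3 e4
(e4) R2 = 67/30*e1 + 134/25*e2 + 33/5*e3 - 11/6*e4 - 134/15*e1 e2 e4 - 83/12*e1 e3 e4 + 49/5*e2 e3 e4
Summing the partial products and collecting blades:
Answer: 19/24*e1 + 1642/75*e2 + 273/20*e3 - 478/75*e4 - 1219/60*e1 e2 e3 - 67/10*e1 e2 e4 - 154/15*e1 e3 e4 - 121/25*e2 e3 e4
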